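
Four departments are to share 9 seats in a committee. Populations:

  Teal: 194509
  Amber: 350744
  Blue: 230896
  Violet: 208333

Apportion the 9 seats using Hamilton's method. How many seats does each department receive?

Teal 2, Amber 3, Blue 2, Violet 2

The standard divisor is 984482/9 ≈ 109386.889.
Standard quotas: Teal 1.7782, Amber 3.2065, Blue 2.1108, Violet 1.9046.
Lower quotas: Teal 1, Amber 3, Blue 2, Violet 1 (sum 7, leaving 2 seats).
Remainders in descending order: Violet 0.9046, Teal 0.7782, Amber 0.2065, Blue 0.1108.
The surplus seats go to Violet, Teal.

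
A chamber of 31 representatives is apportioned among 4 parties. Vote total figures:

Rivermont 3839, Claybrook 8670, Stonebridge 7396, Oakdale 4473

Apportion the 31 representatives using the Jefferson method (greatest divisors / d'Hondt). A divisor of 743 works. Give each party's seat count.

With modified divisor 743: modified quotas Rivermont 5.167, Claybrook 11.669, Stonebridge 9.954, Oakdale 6.020.
Rounding down: Rivermont 5, Claybrook 11, Stonebridge 9, Oakdale 6 (total 31).

Rivermont 5, Claybrook 11, Stonebridge 9, Oakdale 6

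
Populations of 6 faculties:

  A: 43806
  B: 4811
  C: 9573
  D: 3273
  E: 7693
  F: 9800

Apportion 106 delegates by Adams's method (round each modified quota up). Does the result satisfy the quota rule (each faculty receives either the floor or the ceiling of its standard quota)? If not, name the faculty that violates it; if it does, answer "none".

A

Standard quotas: A 58.810, B 6.459, C 12.852, D 4.394, E 10.328, F 13.157.
Adams allocation: A 57, B 7, C 13, D 5, E 11, F 13.
A has quota 58.810 (lower 58, upper 59) but receives 57 — outside the quota interval.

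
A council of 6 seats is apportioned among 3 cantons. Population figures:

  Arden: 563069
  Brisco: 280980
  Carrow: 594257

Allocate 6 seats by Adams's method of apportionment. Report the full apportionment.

Arden 2, Brisco 1, Carrow 3

Standard divisor 1438306/6 ≈ 239717.667; standard quotas: Arden 2.349, Brisco 1.172, Carrow 2.479.
Rounding up gives 3, 2, 3 = 8 seats, so the divisor must be adjusted.
With modified divisor 289300: modified quotas Arden 1.946, Brisco 0.971, Carrow 2.054.
Rounding up: Arden 2, Brisco 1, Carrow 3 (total 6).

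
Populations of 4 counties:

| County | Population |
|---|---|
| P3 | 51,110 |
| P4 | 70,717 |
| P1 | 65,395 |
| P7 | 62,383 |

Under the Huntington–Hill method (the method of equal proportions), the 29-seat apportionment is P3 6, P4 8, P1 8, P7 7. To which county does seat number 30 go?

P7

Priority for the next seat is population ÷ (√(s·(s+1))).
Priorities: P3 7886.444, P4 8334.078, P1 7706.875, P7 8336.279.
Highest priority: P7.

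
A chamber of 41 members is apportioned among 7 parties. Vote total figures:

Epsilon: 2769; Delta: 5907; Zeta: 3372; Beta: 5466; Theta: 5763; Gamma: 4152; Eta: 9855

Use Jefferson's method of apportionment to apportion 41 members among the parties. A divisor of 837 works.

Epsilon 3; Delta 7; Zeta 4; Beta 6; Theta 6; Gamma 4; Eta 11

With modified divisor 837: modified quotas Epsilon 3.308, Delta 7.057, Zeta 4.029, Beta 6.530, Theta 6.885, Gamma 4.961, Eta 11.774.
Rounding down: Epsilon 3, Delta 7, Zeta 4, Beta 6, Theta 6, Gamma 4, Eta 11 (total 41).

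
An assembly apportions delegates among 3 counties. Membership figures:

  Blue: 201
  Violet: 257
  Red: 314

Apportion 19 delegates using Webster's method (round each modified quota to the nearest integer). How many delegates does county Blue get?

Standard divisor 772/19 ≈ 40.632; standard quotas: Blue 4.947, Violet 6.325, Red 7.728.
Rounding to the nearest integer gives Blue 5, Violet 6, Red 8 — total 19, matching the house size, so no adjustment is needed.
Blue receives 5.

5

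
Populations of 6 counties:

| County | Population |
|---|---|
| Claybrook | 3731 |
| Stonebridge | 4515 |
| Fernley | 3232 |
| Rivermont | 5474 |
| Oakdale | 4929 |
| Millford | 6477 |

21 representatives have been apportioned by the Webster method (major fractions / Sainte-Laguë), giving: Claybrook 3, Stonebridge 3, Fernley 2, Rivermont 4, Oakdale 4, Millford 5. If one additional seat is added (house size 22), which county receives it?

Priority for the next seat is population ÷ (current seats + 0.5).
Priorities: Claybrook 1066.000, Stonebridge 1290.000, Fernley 1292.800, Rivermont 1216.444, Oakdale 1095.333, Millford 1177.636.
Highest priority: Fernley.

Fernley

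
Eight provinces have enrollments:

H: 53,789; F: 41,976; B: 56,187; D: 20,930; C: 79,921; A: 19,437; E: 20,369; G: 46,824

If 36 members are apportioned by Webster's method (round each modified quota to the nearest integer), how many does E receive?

Standard divisor 339433/36 ≈ 9428.694; standard quotas: H 5.705, F 4.452, B 5.959, D 2.220, C 8.476, A 2.061, E 2.160, G 4.966.
Rounding to the nearest integer gives 6, 4, 6, 2, 8, 2, 2, 5 = 35 seats, so the divisor must be adjusted.
With modified divisor 9370: modified quotas H 5.741, F 4.480, B 5.996, D 2.234, C 8.529, A 2.074, E 2.174, G 4.997.
Rounding to the nearest integer: H 6, F 4, B 6, D 2, C 9, A 2, E 2, G 5 (total 36).
E receives 2.

2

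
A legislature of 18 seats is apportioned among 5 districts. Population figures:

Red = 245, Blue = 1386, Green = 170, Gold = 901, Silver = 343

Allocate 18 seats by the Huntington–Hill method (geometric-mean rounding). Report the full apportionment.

With divisor 169: modified quotas Red 1.450, Blue 8.201, Green 1.006, Gold 5.331, Silver 2.030.
Geometric-mean thresholds: Red √(1·2)=1.414, Blue √(8·9)=8.485, Green √(1·2)=1.414, Gold √(5·6)=5.477, Silver √(2·3)=2.449.
Each quota rounded against its threshold gives Red 2, Blue 8, Green 1, Gold 5, Silver 2 (total 18).

Red 2; Blue 8; Green 1; Gold 5; Silver 2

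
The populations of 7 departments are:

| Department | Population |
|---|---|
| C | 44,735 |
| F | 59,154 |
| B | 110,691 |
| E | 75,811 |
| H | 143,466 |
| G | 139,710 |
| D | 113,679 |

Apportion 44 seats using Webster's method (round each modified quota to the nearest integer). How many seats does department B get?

Standard divisor 687246/44 ≈ 15619.227; standard quotas: C 2.864, F 3.787, B 7.087, E 4.854, H 9.185, G 8.945, D 7.278.
Rounding to the nearest integer gives C 3, F 4, B 7, E 5, H 9, G 9, D 7 — total 44, matching the house size, so no adjustment is needed.
B receives 7.

7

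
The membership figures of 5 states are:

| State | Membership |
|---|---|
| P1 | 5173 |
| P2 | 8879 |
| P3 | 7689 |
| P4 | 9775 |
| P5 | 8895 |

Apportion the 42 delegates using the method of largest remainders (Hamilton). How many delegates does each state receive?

P1=6, P2=9, P3=8, P4=10, P5=9

Standard divisor: 40411 ÷ 42 ≈ 962.167.
Standard quotas: P1 5.3764, P2 9.2281, P3 7.9913, P4 10.1594, P5 9.2448.
Lower quotas: P1 5, P2 9, P3 7, P4 10, P5 9 (sum 40, leaving 2 seats).
Remainders in descending order: P3 0.9913, P1 0.3764, P5 0.2448, P2 0.2281, P4 0.1594.
Largest remainders: P3, P1 receive the extra seats.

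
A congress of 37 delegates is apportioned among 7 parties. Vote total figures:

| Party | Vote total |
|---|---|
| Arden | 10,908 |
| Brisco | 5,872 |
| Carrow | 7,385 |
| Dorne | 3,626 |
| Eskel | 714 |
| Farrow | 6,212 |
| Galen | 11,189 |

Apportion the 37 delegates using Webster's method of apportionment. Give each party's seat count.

Standard divisor 45906/37 ≈ 1240.703; standard quotas: Arden 8.792, Brisco 4.733, Carrow 5.952, Dorne 2.923, Eskel 0.575, Farrow 5.007, Galen 9.018.
Rounding to the nearest integer gives 9, 5, 6, 3, 1, 5, 9 = 38 seats, so the divisor must be adjusted.
With modified divisor 1290: modified quotas Arden 8.456, Brisco 4.552, Carrow 5.725, Dorne 2.811, Eskel 0.553, Farrow 4.816, Galen 8.674.
Rounding to the nearest integer: Arden 8, Brisco 5, Carrow 6, Dorne 3, Eskel 1, Farrow 5, Galen 9 (total 37).

Arden=8, Brisco=5, Carrow=6, Dorne=3, Eskel=1, Farrow=5, Galen=9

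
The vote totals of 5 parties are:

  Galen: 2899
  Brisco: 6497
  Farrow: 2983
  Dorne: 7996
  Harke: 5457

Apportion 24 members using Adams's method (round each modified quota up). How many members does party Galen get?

Standard divisor 25832/24 ≈ 1076.333; standard quotas: Galen 2.693, Brisco 6.036, Farrow 2.771, Dorne 7.429, Harke 5.070.
Rounding up gives 3, 7, 3, 8, 6 = 27 seats, so the divisor must be adjusted.
With modified divisor 1200: modified quotas Galen 2.416, Brisco 5.414, Farrow 2.486, Dorne 6.663, Harke 4.548.
Rounding up: Galen 3, Brisco 6, Farrow 3, Dorne 7, Harke 5 (total 24).
Galen receives 3.

3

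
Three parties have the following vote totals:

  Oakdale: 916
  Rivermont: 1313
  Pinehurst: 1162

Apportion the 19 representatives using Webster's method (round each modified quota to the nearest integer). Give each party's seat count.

Oakdale 5, Rivermont 7, Pinehurst 7

Standard divisor 3391/19 ≈ 178.474; standard quotas: Oakdale 5.132, Rivermont 7.357, Pinehurst 6.511.
Rounding to the nearest integer gives Oakdale 5, Rivermont 7, Pinehurst 7 — total 19, matching the house size, so no adjustment is needed.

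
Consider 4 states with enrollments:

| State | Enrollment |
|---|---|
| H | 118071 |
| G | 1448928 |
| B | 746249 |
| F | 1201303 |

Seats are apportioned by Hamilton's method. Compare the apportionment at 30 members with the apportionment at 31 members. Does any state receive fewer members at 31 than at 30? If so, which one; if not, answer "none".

At 30 seats: H 1, G 12, B 7, F 10.
At 31 seats: H 1, G 13, B 6, F 11.
B drops from 7 to 6.

B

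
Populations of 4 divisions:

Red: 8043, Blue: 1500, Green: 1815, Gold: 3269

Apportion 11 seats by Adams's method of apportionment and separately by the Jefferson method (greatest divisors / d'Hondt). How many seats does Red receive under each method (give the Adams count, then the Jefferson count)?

Adams: Red 5, Blue 1, Green 2, Gold 3.
Jefferson: Red 7, Blue 1, Green 1, Gold 2.
Red gets 5 under Adams and 7 under Jefferson.

5 and 7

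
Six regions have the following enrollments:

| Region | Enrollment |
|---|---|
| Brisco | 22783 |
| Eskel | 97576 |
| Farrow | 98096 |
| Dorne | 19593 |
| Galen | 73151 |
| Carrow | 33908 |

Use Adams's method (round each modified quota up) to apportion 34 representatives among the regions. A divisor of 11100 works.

Brisco: 3, Eskel: 9, Farrow: 9, Dorne: 2, Galen: 7, Carrow: 4

With modified divisor 11100: modified quotas Brisco 2.053, Eskel 8.791, Farrow 8.837, Dorne 1.765, Galen 6.590, Carrow 3.055.
Rounding up: Brisco 3, Eskel 9, Farrow 9, Dorne 2, Galen 7, Carrow 4 (total 34).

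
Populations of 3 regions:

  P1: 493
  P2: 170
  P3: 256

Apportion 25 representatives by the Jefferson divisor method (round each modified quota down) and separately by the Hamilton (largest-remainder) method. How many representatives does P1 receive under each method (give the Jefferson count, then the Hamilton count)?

14 and 13

Jefferson: P1 14, P2 4, P3 7.
Hamilton: P1 13, P2 5, P3 7.
P1 gets 14 under Jefferson and 13 under Hamilton.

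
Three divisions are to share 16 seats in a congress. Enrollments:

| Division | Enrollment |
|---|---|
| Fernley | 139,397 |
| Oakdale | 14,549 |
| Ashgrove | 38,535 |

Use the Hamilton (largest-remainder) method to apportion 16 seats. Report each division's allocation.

Fernley 12, Oakdale 1, Ashgrove 3

Standard divisor: 192481 ÷ 16 ≈ 12030.062.
Standard quotas: Fernley 11.5874, Oakdale 1.2094, Ashgrove 3.2032.
Lower quotas: Fernley 11, Oakdale 1, Ashgrove 3 (sum 15, leaving 1 seat).
Remainders in descending order: Fernley 0.5874, Oakdale 0.2094, Ashgrove 0.2032.
The surplus seat goes to Fernley.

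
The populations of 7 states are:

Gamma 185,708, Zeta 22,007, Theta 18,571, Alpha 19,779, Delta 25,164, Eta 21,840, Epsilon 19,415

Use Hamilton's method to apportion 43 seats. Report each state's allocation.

Gamma 25, Zeta 3, Theta 3, Alpha 3, Delta 3, Eta 3, Epsilon 3

Standard divisor: 312484 ÷ 43 ≈ 7267.07.
Standard quotas: Gamma 25.5547, Zeta 3.0283, Theta 2.5555, Alpha 2.7217, Delta 3.4627, Eta 3.0053, Epsilon 2.6716.
Lower quotas: Gamma 25, Zeta 3, Theta 2, Alpha 2, Delta 3, Eta 3, Epsilon 2 (sum 40, leaving 3 seats).
Remainders in descending order: Alpha 0.7217, Epsilon 0.6716, Theta 0.5555, Gamma 0.5547, Delta 0.4627, Zeta 0.0283, Eta 0.0053.
The surplus seats go to Alpha, Epsilon, Theta.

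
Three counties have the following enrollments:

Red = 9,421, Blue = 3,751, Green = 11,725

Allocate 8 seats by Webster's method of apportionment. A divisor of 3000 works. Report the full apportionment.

Red 3; Blue 1; Green 4

With modified divisor 3000: modified quotas Red 3.140, Blue 1.250, Green 3.908.
Rounding to the nearest integer: Red 3, Blue 1, Green 4 (total 8).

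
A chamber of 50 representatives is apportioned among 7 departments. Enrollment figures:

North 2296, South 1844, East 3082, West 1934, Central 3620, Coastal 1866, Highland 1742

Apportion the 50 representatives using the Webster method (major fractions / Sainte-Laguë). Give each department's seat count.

North 7; South 6; East 9; West 6; Central 11; Coastal 6; Highland 5

Standard divisor 16384/50 ≈ 327.68; standard quotas: North 7.007, South 5.627, East 9.406, West 5.902, Central 11.047, Coastal 5.695, Highland 5.316.
Rounding to the nearest integer gives North 7, South 6, East 9, West 6, Central 11, Coastal 6, Highland 5 — total 50, matching the house size, so no adjustment is needed.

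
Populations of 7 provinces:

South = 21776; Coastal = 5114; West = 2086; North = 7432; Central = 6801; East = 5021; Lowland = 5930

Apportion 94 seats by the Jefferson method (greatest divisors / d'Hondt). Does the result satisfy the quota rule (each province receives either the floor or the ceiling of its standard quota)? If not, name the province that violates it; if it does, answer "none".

Standard quotas: South 37.794, Coastal 8.876, West 3.620, North 12.899, Central 11.804, East 8.714, Lowland 10.292.
Jefferson allocation: South 39, Coastal 9, West 3, North 13, Central 12, East 8, Lowland 10.
South has quota 37.794 (lower 37, upper 38) but receives 39 — outside the quota interval.

South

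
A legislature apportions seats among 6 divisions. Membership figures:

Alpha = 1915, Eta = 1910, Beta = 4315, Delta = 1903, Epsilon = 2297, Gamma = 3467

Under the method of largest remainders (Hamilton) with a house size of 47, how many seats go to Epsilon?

7

Total 15807; standard divisor 15807/47 ≈ 336.319.
Standard quotas: Alpha 5.694, Eta 5.679, Beta 12.830, Delta 5.658, Epsilon 6.830, Gamma 10.309.
Lower quotas: Alpha 5, Eta 5, Beta 12, Delta 5, Epsilon 6, Gamma 10 (sum 43, leaving 4 seats).
Remainders in descending order: Beta 0.830, Epsilon 0.830, Alpha 0.694, Eta 0.679, Delta 0.658, Gamma 0.309.
The surplus seats go to Beta, Epsilon, Alpha, Eta.
Epsilon receives 7.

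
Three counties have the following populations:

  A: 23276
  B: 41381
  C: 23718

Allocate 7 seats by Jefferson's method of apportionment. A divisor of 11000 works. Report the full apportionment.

With modified divisor 11000: modified quotas A 2.116, B 3.762, C 2.156.
Rounding down: A 2, B 3, C 2 (total 7).

A=2, B=3, C=2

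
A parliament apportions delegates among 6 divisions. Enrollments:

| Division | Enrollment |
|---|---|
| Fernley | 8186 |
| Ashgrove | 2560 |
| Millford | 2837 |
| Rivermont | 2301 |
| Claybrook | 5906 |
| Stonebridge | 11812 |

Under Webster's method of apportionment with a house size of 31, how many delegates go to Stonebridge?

Standard divisor 33602/31 ≈ 1083.935; standard quotas: Fernley 7.552, Ashgrove 2.362, Millford 2.617, Rivermont 2.123, Claybrook 5.449, Stonebridge 10.897.
Rounding to the nearest integer gives Fernley 8, Ashgrove 2, Millford 3, Rivermont 2, Claybrook 5, Stonebridge 11 — total 31, matching the house size, so no adjustment is needed.
Stonebridge receives 11.

11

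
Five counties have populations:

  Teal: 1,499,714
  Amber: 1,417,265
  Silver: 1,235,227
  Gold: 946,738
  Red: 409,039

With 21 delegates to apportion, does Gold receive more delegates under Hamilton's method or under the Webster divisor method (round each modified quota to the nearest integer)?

Hamilton: Teal 6, Amber 5, Silver 5, Gold 4, Red 1.
Webster: Teal 6, Amber 5, Silver 5, Gold 3, Red 2.
Gold gets 4 under Hamilton and 3 under Webster.

Hamilton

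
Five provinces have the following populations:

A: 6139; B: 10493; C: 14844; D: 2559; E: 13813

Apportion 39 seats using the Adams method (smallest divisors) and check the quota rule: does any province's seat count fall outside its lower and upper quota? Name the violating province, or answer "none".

Standard quotas: A 5.004, B 8.553, C 12.099, D 2.086, E 11.259.
Adams allocation: A 5, B 9, C 12, D 2, E 11.
Every allocation lies between the lower and upper quota.

none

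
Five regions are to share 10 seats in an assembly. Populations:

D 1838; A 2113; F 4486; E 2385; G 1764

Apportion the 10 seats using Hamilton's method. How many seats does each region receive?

Total 12586; standard divisor 12586/10 ≈ 1258.6.
Standard quotas: D 1.460, A 1.679, F 3.564, E 1.895, G 1.402.
Lower quotas: D 1, A 1, F 3, E 1, G 1 (sum 7, leaving 3 seats).
Remainders in descending order: E 0.895, A 0.679, F 0.564, D 0.460, G 0.402.
The surplus seats go to E, A, F.

D: 1, A: 2, F: 4, E: 2, G: 1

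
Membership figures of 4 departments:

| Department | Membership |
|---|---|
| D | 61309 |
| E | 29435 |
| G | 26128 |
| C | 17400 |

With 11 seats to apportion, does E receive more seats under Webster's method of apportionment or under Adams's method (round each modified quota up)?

Webster: D 5, E 3, G 2, C 1.
Adams: D 5, E 2, G 2, C 2.
E gets 3 under Webster and 2 under Adams.

Webster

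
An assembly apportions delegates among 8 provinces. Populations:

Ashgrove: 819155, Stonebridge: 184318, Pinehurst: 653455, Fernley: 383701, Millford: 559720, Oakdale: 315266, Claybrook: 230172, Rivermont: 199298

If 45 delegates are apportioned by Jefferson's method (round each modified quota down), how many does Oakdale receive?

4

Standard divisor 3345085/45 ≈ 74335.222; standard quotas: Ashgrove 11.020, Stonebridge 2.480, Pinehurst 8.791, Fernley 5.162, Millford 7.530, Oakdale 4.241, Claybrook 3.096, Rivermont 2.681.
Rounding down gives 11, 2, 8, 5, 7, 4, 3, 2 = 42 seats, so the divisor must be adjusted.
With modified divisor 67300: modified quotas Ashgrove 12.172, Stonebridge 2.739, Pinehurst 9.710, Fernley 5.701, Millford 8.317, Oakdale 4.684, Claybrook 3.420, Rivermont 2.961.
Rounding down: Ashgrove 12, Stonebridge 2, Pinehurst 9, Fernley 5, Millford 8, Oakdale 4, Claybrook 3, Rivermont 2 (total 45).
Oakdale receives 4.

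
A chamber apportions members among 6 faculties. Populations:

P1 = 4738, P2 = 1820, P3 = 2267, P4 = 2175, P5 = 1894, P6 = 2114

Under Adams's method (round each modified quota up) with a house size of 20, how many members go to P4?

Standard divisor 15008/20 ≈ 750.4; standard quotas: P1 6.314, P2 2.425, P3 3.021, P4 2.898, P5 2.524, P6 2.817.
Rounding up gives 7, 3, 4, 3, 3, 3 = 23 seats, so the divisor must be adjusted.
With modified divisor 930: modified quotas P1 5.095, P2 1.957, P3 2.438, P4 2.339, P5 2.037, P6 2.273.
Rounding up: P1 6, P2 2, P3 3, P4 3, P5 3, P6 3 (total 20).
P4 receives 3.

3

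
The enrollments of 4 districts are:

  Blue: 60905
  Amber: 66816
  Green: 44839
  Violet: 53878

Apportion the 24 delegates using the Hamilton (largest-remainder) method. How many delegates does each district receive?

Blue=6, Amber=7, Green=5, Violet=6

Total 226438; standard divisor 226438/24 ≈ 9434.917.
Standard quotas: Blue 6.4553, Amber 7.0818, Green 4.7525, Violet 5.7105.
Lower quotas: Blue 6, Amber 7, Green 4, Violet 5 (sum 22, leaving 2 seats).
Remainders in descending order: Green 0.7525, Violet 0.7105, Blue 0.4553, Amber 0.0818.
Largest remainders: Green, Violet receive the extra seats.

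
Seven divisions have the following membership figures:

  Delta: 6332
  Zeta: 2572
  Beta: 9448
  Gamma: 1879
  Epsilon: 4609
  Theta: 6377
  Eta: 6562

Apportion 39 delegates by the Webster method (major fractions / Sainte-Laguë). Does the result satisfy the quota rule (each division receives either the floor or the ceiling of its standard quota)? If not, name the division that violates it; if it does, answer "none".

none

Standard quotas: Delta 6.537, Zeta 2.655, Beta 9.753, Gamma 1.940, Epsilon 4.758, Theta 6.583, Eta 6.774.
Webster allocation: Delta 6, Zeta 3, Beta 10, Gamma 2, Epsilon 5, Theta 6, Eta 7.
Every allocation lies between the lower and upper quota.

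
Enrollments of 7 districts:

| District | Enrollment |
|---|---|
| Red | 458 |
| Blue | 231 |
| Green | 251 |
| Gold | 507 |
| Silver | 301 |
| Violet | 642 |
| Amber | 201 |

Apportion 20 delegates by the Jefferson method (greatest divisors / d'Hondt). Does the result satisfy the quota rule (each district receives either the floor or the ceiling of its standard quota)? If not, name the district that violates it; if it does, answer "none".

none

Standard quotas: Red 3.535, Blue 1.783, Green 1.937, Gold 3.914, Silver 2.323, Violet 4.956, Amber 1.552.
Jefferson allocation: Red 4, Blue 2, Green 2, Gold 4, Silver 2, Violet 5, Amber 1.
Every allocation lies between the lower and upper quota.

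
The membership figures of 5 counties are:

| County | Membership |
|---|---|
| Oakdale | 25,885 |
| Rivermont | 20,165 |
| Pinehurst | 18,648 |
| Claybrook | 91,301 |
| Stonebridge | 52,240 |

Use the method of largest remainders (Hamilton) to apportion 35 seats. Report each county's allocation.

Total 208239; standard divisor 208239/35 ≈ 5949.686.
Standard quotas: Oakdale 4.3506, Rivermont 3.3893, Pinehurst 3.1343, Claybrook 15.3455, Stonebridge 8.7803.
Lower quotas: Oakdale 4, Rivermont 3, Pinehurst 3, Claybrook 15, Stonebridge 8 (sum 33, leaving 2 seats).
Remainders in descending order: Stonebridge 0.7803, Rivermont 0.3893, Oakdale 0.3506, Claybrook 0.3455, Pinehurst 0.1343.
The surplus seats go to Stonebridge, Rivermont.

Oakdale=4, Rivermont=4, Pinehurst=3, Claybrook=15, Stonebridge=9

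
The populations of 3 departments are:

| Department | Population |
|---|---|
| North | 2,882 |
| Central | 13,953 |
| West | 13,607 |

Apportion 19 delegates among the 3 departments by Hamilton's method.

North: 2, Central: 9, West: 8

Standard divisor: 30442 ÷ 19 ≈ 1602.211.
Standard quotas: North 1.7988, Central 8.7086, West 8.4926.
Lower quotas: North 1, Central 8, West 8 (sum 17, leaving 2 seats).
Remainders in descending order: North 0.7988, Central 0.7086, West 0.4926.
The surplus seats go to North, Central.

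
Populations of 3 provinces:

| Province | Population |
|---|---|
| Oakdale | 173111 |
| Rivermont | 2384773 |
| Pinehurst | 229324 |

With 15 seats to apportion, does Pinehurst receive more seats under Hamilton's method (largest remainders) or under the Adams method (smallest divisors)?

Adams

Hamilton: Oakdale 1, Rivermont 13, Pinehurst 1.
Adams: Oakdale 1, Rivermont 12, Pinehurst 2.
Pinehurst gets 1 under Hamilton and 2 under Adams.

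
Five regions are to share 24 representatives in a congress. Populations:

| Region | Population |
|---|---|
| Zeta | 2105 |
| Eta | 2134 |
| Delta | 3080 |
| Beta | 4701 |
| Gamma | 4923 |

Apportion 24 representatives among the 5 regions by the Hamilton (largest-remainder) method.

Total 16943; standard divisor 16943/24 ≈ 705.958.
Standard quotas: Zeta 2.982, Eta 3.023, Delta 4.363, Beta 6.659, Gamma 6.973.
Lower quotas: Zeta 2, Eta 3, Delta 4, Beta 6, Gamma 6 (sum 21, leaving 3 seats).
Remainders in descending order: Zeta 0.982, Gamma 0.973, Beta 0.659, Delta 0.363, Eta 0.023.
The surplus seats go to Zeta, Gamma, Beta.

Zeta: 3, Eta: 3, Delta: 4, Beta: 7, Gamma: 7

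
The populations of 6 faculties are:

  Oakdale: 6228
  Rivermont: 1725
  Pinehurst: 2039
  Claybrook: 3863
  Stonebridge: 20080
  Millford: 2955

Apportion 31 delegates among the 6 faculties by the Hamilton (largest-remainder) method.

Oakdale 5, Rivermont 1, Pinehurst 2, Claybrook 3, Stonebridge 17, Millford 3

Total 36890; standard divisor 36890/31 = 1190.
Standard quotas: Oakdale 5.2336, Rivermont 1.4496, Pinehurst 1.7134, Claybrook 3.2462, Stonebridge 16.8739, Millford 2.4832.
Lower quotas: Oakdale 5, Rivermont 1, Pinehurst 1, Claybrook 3, Stonebridge 16, Millford 2 (sum 28, leaving 3 seats).
Remainders in descending order: Stonebridge 0.8739, Pinehurst 0.7134, Millford 0.4832, Rivermont 0.4496, Claybrook 0.2462, Oakdale 0.2336.
The surplus seats go to Stonebridge, Pinehurst, Millford.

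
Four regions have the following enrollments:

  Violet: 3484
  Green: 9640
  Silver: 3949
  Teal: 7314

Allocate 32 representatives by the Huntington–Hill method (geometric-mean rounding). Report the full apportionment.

With divisor 771: modified quotas Violet 4.519, Green 12.503, Silver 5.122, Teal 9.486.
Geometric-mean thresholds: Violet √(4·5)=4.472, Green √(12·13)=12.490, Silver √(5·6)=5.477, Teal √(9·10)=9.487.
Each quota rounded against its threshold gives Violet 5, Green 13, Silver 5, Teal 9 (total 32).

Violet 5; Green 13; Silver 5; Teal 9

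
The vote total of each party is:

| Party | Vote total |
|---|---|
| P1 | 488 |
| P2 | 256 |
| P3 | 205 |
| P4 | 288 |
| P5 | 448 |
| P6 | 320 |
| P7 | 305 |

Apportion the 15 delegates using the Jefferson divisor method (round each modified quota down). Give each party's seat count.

P1=3, P2=2, P3=1, P4=2, P5=3, P6=2, P7=2

Standard divisor 2310/15 ≈ 154; standard quotas: P1 3.169, P2 1.662, P3 1.331, P4 1.870, P5 2.909, P6 2.078, P7 1.981.
Rounding down gives 3, 1, 1, 1, 2, 2, 1 = 11 seats, so the divisor must be adjusted.
With modified divisor 125: modified quotas P1 3.904, P2 2.048, P3 1.640, P4 2.304, P5 3.584, P6 2.560, P7 2.440.
Rounding down: P1 3, P2 2, P3 1, P4 2, P5 3, P6 2, P7 2 (total 15).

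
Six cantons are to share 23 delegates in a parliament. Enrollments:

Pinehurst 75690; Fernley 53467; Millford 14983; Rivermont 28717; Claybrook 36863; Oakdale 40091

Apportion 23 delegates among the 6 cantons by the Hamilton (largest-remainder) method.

Standard divisor: 249811 ÷ 23 ≈ 10861.348.
Standard quotas: Pinehurst 6.9687, Fernley 4.9227, Millford 1.3795, Rivermont 2.6440, Claybrook 3.3940, Oakdale 3.6912.
Lower quotas: Pinehurst 6, Fernley 4, Millford 1, Rivermont 2, Claybrook 3, Oakdale 3 (sum 19, leaving 4 seats).
Remainders in descending order: Pinehurst 0.9687, Fernley 0.9227, Oakdale 0.6912, Rivermont 0.6440, Claybrook 0.3940, Millford 0.3795.
Largest remainders: Pinehurst, Fernley, Oakdale, Rivermont receive the extra seats.

Pinehurst 7; Fernley 5; Millford 1; Rivermont 3; Claybrook 3; Oakdale 4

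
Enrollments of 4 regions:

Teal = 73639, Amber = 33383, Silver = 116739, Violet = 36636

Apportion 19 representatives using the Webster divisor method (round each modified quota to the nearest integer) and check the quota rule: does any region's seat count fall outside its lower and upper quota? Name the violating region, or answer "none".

Standard quotas: Teal 5.373, Amber 2.436, Silver 8.518, Violet 2.673.
Webster allocation: Teal 5, Amber 2, Silver 9, Violet 3.
Every allocation lies between the lower and upper quota.

none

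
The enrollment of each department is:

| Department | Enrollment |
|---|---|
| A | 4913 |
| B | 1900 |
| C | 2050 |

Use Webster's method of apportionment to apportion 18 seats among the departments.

A: 10; B: 4; C: 4

Standard divisor 8863/18 ≈ 492.389; standard quotas: A 9.978, B 3.859, C 4.163.
Rounding to the nearest integer gives A 10, B 4, C 4 — total 18, matching the house size, so no adjustment is needed.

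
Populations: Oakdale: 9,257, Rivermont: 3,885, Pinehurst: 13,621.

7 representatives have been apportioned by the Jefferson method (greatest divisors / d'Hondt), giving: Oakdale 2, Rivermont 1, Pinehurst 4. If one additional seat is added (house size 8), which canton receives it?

Oakdale

Priority for the next seat is population ÷ (current seats + 1).
Priorities: Oakdale 3085.667, Rivermont 1942.500, Pinehurst 2724.200.
Highest priority: Oakdale.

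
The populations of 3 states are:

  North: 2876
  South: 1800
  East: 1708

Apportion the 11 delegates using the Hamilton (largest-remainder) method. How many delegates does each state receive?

Total 6384; standard divisor 6384/11 ≈ 580.364.
Standard quotas: North 4.956, South 3.102, East 2.943.
Lower quotas: North 4, South 3, East 2 (sum 9, leaving 2 seats).
Remainders in descending order: North 0.956, East 0.943, South 0.102.
The surplus seats go to North, East.

North: 5, South: 3, East: 3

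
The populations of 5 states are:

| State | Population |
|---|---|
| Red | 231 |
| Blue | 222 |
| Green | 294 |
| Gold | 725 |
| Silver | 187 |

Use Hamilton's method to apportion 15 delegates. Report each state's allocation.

Red: 2, Blue: 2, Green: 3, Gold: 6, Silver: 2

Standard divisor: 1659 ÷ 15 ≈ 110.6.
Standard quotas: Red 2.089, Blue 2.007, Green 2.658, Gold 6.555, Silver 1.691.
Lower quotas: Red 2, Blue 2, Green 2, Gold 6, Silver 1 (sum 13, leaving 2 seats).
Remainders in descending order: Silver 0.691, Green 0.658, Gold 0.555, Red 0.089, Blue 0.007.
The surplus seats go to Silver, Green.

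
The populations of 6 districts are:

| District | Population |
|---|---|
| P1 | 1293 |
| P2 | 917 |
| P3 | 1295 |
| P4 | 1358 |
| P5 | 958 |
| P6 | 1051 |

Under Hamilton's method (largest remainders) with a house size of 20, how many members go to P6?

3

The standard divisor is 6872/20 ≈ 343.6.
Standard quotas: P1 3.763, P2 2.669, P3 3.769, P4 3.952, P5 2.788, P6 3.059.
Lower quotas: P1 3, P2 2, P3 3, P4 3, P5 2, P6 3 (sum 16, leaving 4 seats).
Remainders in descending order: P4 0.952, P5 0.788, P3 0.769, P1 0.763, P2 0.669, P6 0.059.
Largest remainders: P4, P5, P3, P1 receive the extra seats.
P6 receives 3.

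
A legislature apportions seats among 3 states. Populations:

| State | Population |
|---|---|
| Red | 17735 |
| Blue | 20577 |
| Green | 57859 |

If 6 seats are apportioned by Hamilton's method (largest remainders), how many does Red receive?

Standard divisor: 96171 ÷ 6 ≈ 16028.5.
Standard quotas: Red 1.1065, Blue 1.2838, Green 3.6098.
Lower quotas: Red 1, Blue 1, Green 3 (sum 5, leaving 1 seat).
Remainders in descending order: Green 0.6098, Blue 0.2838, Red 0.1065.
The surplus seat goes to Green.
Red receives 1.

1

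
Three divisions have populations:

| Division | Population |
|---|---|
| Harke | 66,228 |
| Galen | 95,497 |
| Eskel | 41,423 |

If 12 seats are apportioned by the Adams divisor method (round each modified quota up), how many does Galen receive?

Standard divisor 203148/12 ≈ 16929; standard quotas: Harke 3.912, Galen 5.641, Eskel 2.447.
Rounding up gives 4, 6, 3 = 13 seats, so the divisor must be adjusted.
With modified divisor 19900: modified quotas Harke 3.328, Galen 4.799, Eskel 2.082.
Rounding up: Harke 4, Galen 5, Eskel 3 (total 12).
Galen receives 5.

5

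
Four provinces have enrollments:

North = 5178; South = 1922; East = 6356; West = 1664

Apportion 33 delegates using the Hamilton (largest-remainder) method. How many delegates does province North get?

11

Standard divisor: 15120 ÷ 33 ≈ 458.182.
Standard quotas: North 11.3012, South 4.1948, East 13.8722, West 3.6317.
Lower quotas: North 11, South 4, East 13, West 3 (sum 31, leaving 2 seats).
Remainders in descending order: East 0.8722, West 0.6317, North 0.3012, South 0.1948.
Largest remainders: East, West receive the extra seats.
North receives 11.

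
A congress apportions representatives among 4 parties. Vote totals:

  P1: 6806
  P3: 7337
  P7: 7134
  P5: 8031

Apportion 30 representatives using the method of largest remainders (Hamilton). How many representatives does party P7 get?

7

Standard divisor: 29308 ÷ 30 ≈ 976.933.
Standard quotas: P1 6.9667, P3 7.5102, P7 7.3024, P5 8.2206.
Lower quotas: P1 6, P3 7, P7 7, P5 8 (sum 28, leaving 2 seats).
Remainders in descending order: P1 0.9667, P3 0.5102, P7 0.3024, P5 0.2206.
Largest remainders: P1, P3 receive the extra seats.
P7 receives 7.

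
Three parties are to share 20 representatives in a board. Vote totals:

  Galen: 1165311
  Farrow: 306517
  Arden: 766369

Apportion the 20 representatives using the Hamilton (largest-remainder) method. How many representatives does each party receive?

Galen=10, Farrow=3, Arden=7

Total 2238197; standard divisor 2238197/20 ≈ 111909.85.
Standard quotas: Galen 10.4129, Farrow 2.7390, Arden 6.8481.
Lower quotas: Galen 10, Farrow 2, Arden 6 (sum 18, leaving 2 seats).
Remainders in descending order: Arden 0.8481, Farrow 0.7390, Galen 0.4129.
Largest remainders: Arden, Farrow receive the extra seats.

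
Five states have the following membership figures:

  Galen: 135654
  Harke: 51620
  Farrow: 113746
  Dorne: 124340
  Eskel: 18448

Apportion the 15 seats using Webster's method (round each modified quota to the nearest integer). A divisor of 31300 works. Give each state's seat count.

Galen 4, Harke 2, Farrow 4, Dorne 4, Eskel 1

With modified divisor 31300: modified quotas Galen 4.334, Harke 1.649, Farrow 3.634, Dorne 3.973, Eskel 0.589.
Rounding to the nearest integer: Galen 4, Harke 2, Farrow 4, Dorne 4, Eskel 1 (total 15).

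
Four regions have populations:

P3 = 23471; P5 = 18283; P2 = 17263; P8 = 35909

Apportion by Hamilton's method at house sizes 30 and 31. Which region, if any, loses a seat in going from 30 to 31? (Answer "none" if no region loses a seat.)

P2

At 30 seats: P3 7, P5 6, P2 6, P8 11.
At 31 seats: P3 8, P5 6, P2 5, P8 12.
P2 drops from 6 to 5.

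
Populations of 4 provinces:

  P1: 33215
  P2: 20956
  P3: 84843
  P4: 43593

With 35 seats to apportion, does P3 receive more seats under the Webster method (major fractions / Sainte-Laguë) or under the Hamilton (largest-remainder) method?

Webster: P1 6, P2 4, P3 17, P4 8.
Hamilton: P1 7, P2 4, P3 16, P4 8.
P3 gets 17 under Webster and 16 under Hamilton.

Webster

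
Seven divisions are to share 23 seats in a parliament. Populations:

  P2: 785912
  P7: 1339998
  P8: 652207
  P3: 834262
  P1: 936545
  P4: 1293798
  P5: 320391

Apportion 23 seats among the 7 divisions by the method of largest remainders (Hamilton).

P2: 3; P7: 5; P8: 2; P3: 3; P1: 4; P4: 5; P5: 1

Total 6163113; standard divisor 6163113/23 ≈ 267961.435.
Standard quotas: P2 2.9329, P7 5.0007, P8 2.4340, P3 3.1134, P1 3.4951, P4 4.8283, P5 1.1957.
Lower quotas: P2 2, P7 5, P8 2, P3 3, P1 3, P4 4, P5 1 (sum 20, leaving 3 seats).
Remainders in descending order: P2 0.9329, P4 0.8283, P1 0.4951, P8 0.4340, P5 0.1957, P3 0.1134, P7 0.0007.
Largest remainders: P2, P4, P1 receive the extra seats.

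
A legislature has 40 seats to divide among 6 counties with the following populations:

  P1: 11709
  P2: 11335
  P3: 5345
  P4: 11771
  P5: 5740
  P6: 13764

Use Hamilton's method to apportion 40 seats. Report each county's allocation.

P1 8, P2 8, P3 3, P4 8, P5 4, P6 9

The standard divisor is 59664/40 ≈ 1491.6.
Standard quotas: P1 7.8500, P2 7.5992, P3 3.5834, P4 7.8915, P5 3.8482, P6 9.2277.
Lower quotas: P1 7, P2 7, P3 3, P4 7, P5 3, P6 9 (sum 36, leaving 4 seats).
Remainders in descending order: P4 0.8915, P1 0.8500, P5 0.8482, P2 0.5992, P3 0.5834, P6 0.2277.
Largest remainders: P4, P1, P5, P2 receive the extra seats.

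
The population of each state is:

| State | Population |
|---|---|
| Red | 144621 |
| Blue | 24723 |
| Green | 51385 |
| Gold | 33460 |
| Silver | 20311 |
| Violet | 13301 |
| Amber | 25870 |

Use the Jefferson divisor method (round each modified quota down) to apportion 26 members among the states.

Red 13; Blue 2; Green 4; Gold 3; Silver 1; Violet 1; Amber 2

Standard divisor 313671/26 ≈ 12064.269; standard quotas: Red 11.988, Blue 2.049, Green 4.259, Gold 2.773, Silver 1.684, Violet 1.103, Amber 2.144.
Rounding down gives 11, 2, 4, 2, 1, 1, 2 = 23 seats, so the divisor must be adjusted.
With modified divisor 10700: modified quotas Red 13.516, Blue 2.311, Green 4.802, Gold 3.127, Silver 1.898, Violet 1.243, Amber 2.418.
Rounding down: Red 13, Blue 2, Green 4, Gold 3, Silver 1, Violet 1, Amber 2 (total 26).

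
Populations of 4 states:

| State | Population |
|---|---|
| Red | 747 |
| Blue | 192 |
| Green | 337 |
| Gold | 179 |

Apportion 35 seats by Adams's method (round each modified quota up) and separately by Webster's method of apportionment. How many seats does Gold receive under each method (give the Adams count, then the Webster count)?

5 and 4

Adams: Red 17, Blue 5, Green 8, Gold 5.
Webster: Red 18, Blue 5, Green 8, Gold 4.
Gold gets 5 under Adams and 4 under Webster.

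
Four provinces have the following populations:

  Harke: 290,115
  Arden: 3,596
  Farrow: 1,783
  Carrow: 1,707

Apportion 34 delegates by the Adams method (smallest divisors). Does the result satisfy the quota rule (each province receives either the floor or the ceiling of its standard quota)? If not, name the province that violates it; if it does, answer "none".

Harke

Standard quotas: Harke 33.189, Arden 0.411, Farrow 0.204, Carrow 0.195.
Adams allocation: Harke 31, Arden 1, Farrow 1, Carrow 1.
Harke has quota 33.189 (lower 33, upper 34) but receives 31 — outside the quota interval.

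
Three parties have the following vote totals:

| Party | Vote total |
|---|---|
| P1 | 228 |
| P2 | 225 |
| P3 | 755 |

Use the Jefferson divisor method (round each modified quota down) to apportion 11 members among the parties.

P1=2; P2=2; P3=7

Standard divisor 1208/11 ≈ 109.818; standard quotas: P1 2.076, P2 2.049, P3 6.875.
Rounding down gives 2, 2, 6 = 10 seats, so the divisor must be adjusted.
With modified divisor 100: modified quotas P1 2.280, P2 2.250, P3 7.550.
Rounding down: P1 2, P2 2, P3 7 (total 11).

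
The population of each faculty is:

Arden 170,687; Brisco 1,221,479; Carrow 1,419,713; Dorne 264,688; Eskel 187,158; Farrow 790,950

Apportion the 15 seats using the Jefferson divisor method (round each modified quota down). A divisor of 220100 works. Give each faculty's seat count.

Arden: 0; Brisco: 5; Carrow: 6; Dorne: 1; Eskel: 0; Farrow: 3

With modified divisor 220100: modified quotas Arden 0.775, Brisco 5.550, Carrow 6.450, Dorne 1.203, Eskel 0.850, Farrow 3.594.
Rounding down: Arden 0, Brisco 5, Carrow 6, Dorne 1, Eskel 0, Farrow 3 (total 15).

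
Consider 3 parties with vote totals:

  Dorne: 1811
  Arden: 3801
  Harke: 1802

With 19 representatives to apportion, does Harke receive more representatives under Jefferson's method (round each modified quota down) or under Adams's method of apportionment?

Adams

Jefferson: Dorne 5, Arden 10, Harke 4.
Adams: Dorne 5, Arden 9, Harke 5.
Harke gets 4 under Jefferson and 5 under Adams.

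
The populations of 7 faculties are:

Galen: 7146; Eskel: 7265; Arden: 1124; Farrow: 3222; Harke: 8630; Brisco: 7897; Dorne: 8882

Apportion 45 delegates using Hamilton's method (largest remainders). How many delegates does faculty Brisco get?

Total 44166; standard divisor 44166/45 ≈ 981.467.
Standard quotas: Galen 7.2809, Eskel 7.4022, Arden 1.1452, Farrow 3.2828, Harke 8.7930, Brisco 8.0461, Dorne 9.0497.
Lower quotas: Galen 7, Eskel 7, Arden 1, Farrow 3, Harke 8, Brisco 8, Dorne 9 (sum 43, leaving 2 seats).
Remainders in descending order: Harke 0.7930, Eskel 0.4022, Farrow 0.2828, Galen 0.2809, Arden 0.1452, Dorne 0.0497, Brisco 0.0461.
The surplus seats go to Harke, Eskel.
Brisco receives 8.

8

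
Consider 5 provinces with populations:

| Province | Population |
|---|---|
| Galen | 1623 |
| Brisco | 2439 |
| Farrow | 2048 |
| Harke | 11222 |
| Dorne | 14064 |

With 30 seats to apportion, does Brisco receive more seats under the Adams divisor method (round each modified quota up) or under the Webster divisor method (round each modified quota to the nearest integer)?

Adams

Adams: Galen 2, Brisco 3, Farrow 2, Harke 10, Dorne 13.
Webster: Galen 2, Brisco 2, Farrow 2, Harke 11, Dorne 13.
Brisco gets 3 under Adams and 2 under Webster.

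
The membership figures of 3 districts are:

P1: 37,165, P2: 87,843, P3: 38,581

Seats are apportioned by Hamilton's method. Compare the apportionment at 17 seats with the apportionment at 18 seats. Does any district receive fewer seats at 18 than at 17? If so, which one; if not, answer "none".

At 17 seats: P1 4, P2 9, P3 4.
At 18 seats: P1 4, P2 10, P3 4.
No district's allocation decreased.

none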